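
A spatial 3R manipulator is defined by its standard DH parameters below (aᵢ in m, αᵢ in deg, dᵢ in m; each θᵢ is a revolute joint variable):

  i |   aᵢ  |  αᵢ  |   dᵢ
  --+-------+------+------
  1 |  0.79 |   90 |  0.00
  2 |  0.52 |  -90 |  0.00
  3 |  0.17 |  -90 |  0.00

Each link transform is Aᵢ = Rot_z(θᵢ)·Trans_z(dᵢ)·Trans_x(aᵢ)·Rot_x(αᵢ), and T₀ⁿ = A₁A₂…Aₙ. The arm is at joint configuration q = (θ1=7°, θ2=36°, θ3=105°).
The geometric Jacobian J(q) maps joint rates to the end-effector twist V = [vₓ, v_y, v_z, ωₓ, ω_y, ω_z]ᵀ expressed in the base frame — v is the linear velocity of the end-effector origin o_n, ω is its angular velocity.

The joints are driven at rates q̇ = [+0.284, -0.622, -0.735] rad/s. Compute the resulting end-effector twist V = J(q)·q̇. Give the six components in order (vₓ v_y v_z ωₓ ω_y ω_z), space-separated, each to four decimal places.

0.1787 0.3908 -0.1686 0.3530 0.6700 -0.3106

o_n = [1.1463, 0.3062, 0.2798]
J₁: ẑ×o_n = [-0.3062, 1.1463, 0.0000], ω = ẑ
J2: z=[0.1219, -0.9925, 0.0000] o=[0.7841, 0.0963, 0.0000] → [-0.2777, -0.0341, 0.3851, 0.1219, -0.9925, 0.0000]
J3: z=[-0.5834, -0.0716, 0.8090] o=[1.2017, 0.1475, 0.3056] → [-0.1265, -0.0599, -0.0965, -0.5834, -0.0716, 0.8090]
V = J·q̇ = [0.1787, 0.3908, -0.1686, 0.3530, 0.6700, -0.3106]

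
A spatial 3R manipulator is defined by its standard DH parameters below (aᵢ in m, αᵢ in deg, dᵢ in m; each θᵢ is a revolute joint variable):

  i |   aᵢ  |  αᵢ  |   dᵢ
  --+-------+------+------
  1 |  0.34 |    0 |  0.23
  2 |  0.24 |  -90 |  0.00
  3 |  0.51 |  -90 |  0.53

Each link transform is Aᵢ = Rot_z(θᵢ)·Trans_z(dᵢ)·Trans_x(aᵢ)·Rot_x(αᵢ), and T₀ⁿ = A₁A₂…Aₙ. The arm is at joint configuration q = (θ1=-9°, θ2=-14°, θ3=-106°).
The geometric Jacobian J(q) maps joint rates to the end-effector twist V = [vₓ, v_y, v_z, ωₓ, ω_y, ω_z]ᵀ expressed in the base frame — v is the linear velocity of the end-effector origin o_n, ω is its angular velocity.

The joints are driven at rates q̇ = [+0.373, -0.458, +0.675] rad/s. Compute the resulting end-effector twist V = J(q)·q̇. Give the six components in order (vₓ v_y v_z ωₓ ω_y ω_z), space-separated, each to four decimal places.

0.3626 -0.0294 0.0949 0.2637 0.6213 -0.0850

o_n = [0.6344, 0.3958, 0.7202]
J₁: ẑ×o_n = [-0.3958, 0.6344, 0.0000], ω = ẑ
J2: z=[0.0000, 0.0000, 1.0000] o=[0.3358, -0.0532, 0.2300] → [-0.4490, 0.2986, 0.0000, 0.0000, 0.0000, 1.0000]
J3: z=[0.3907, 0.9205, 0.0000] o=[0.5567, -0.1470, 0.2300] → [0.4513, -0.1916, 0.1406, 0.3907, 0.9205, 0.0000]
V = J·q̇ = [0.3626, -0.0294, 0.0949, 0.2637, 0.6213, -0.0850]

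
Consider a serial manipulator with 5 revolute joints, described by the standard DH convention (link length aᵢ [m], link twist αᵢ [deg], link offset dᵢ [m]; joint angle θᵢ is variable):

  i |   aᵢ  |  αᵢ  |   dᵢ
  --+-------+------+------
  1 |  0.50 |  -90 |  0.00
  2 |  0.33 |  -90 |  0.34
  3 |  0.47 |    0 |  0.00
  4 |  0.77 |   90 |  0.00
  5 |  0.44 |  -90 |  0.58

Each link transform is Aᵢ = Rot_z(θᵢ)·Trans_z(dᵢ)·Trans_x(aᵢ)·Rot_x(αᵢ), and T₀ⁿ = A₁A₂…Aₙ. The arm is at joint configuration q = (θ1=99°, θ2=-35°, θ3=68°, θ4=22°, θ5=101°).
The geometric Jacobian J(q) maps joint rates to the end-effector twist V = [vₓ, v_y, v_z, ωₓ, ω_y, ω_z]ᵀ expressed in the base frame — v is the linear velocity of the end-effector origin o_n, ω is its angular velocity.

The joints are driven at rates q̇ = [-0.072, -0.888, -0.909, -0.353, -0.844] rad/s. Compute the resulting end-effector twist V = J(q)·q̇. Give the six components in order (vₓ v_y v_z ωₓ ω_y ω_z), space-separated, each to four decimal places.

-0.5264 0.7054 1.6758 1.0985 -1.2589 0.4777

o_n = [0.5161, 1.7395, 0.2691]
J₁: ẑ×o_n = [-1.7395, 0.5161, 0.0000], ω = ẑ
J2: z=[-0.9877, -0.1564, 0.0000] o=[-0.0782, 0.4938, 0.0000] → [-0.0421, 0.2658, -1.1374, -0.9877, -0.1564, 0.0000]
J3: z=[-0.0897, 0.5665, -0.8192] o=[-0.4563, 0.7076, 0.1893] → [0.8905, -0.7894, -0.6434, -0.0897, 0.5665, -0.8192]
J4: z=[-0.0897, 0.5665, -0.8192] o=[-0.0485, 0.9183, 0.2903] → [0.6608, -0.4643, -0.3935, -0.0897, 0.5665, -0.8192]
J5: z=[-0.1281, 0.8091, 0.5736] o=[0.7121, 1.0387, 0.2903] → [-0.4191, -0.1151, 0.0688, -0.1281, 0.8091, 0.5736]
V = J·q̇ = [-0.5264, 0.7054, 1.6758, 1.0985, -1.2589, 0.4777]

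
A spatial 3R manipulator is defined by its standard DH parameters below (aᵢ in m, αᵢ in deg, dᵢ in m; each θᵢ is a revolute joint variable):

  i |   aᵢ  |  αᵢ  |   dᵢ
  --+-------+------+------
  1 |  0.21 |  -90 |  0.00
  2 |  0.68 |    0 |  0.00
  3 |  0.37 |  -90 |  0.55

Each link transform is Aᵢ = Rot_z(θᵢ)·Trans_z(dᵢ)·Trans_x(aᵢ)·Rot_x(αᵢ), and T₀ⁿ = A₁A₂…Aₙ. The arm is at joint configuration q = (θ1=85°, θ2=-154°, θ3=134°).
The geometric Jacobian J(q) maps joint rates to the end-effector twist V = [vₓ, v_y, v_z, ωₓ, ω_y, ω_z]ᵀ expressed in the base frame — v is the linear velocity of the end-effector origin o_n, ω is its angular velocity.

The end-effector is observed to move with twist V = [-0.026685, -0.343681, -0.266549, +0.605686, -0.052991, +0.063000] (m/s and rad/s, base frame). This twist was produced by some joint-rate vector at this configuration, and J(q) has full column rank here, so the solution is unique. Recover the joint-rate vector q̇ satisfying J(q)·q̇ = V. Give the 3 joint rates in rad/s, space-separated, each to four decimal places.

o_n = [-0.5526, -0.0054, 0.4246]
J₁: ẑ×o_n = [0.0054, -0.5526, 0.0000], ω = ẑ
J2: z=[-0.9962, 0.0872, 0.0000] o=[0.0183, 0.2092, 0.0000] → [0.0370, 0.4230, 0.2635, -0.9962, 0.0872, 0.0000]
J3: z=[-0.9962, 0.0872, 0.0000] o=[-0.0350, -0.3997, 0.2981] → [0.0110, 0.1261, -0.3477, -0.9962, 0.0872, 0.0000]
q̇ = J⁺·V = [0.0630, -0.7820, 0.1740]

0.0630 -0.7820 0.1740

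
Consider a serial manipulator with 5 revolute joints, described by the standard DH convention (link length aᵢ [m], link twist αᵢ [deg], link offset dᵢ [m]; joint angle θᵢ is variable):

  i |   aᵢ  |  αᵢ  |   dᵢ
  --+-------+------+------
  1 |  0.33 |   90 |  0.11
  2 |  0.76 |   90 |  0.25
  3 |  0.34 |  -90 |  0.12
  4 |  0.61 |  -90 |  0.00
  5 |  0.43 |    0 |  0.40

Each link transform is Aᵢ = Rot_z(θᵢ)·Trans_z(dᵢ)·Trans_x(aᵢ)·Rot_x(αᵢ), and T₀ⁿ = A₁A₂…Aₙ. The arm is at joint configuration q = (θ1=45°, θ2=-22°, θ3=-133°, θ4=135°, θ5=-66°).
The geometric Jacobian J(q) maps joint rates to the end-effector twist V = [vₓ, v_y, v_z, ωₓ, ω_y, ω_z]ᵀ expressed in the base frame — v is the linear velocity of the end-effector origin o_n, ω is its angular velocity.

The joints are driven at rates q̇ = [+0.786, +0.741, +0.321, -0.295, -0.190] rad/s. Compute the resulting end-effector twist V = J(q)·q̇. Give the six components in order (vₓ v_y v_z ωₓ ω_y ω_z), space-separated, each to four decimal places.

o_n = [1.4277, 0.9381, -0.2684]
J₁: ẑ×o_n = [-0.9381, 1.4277, 0.0000], ω = ẑ
J2: z=[0.7071, -0.7071, 0.0000] o=[0.2333, 0.2333, 0.1100] → [0.2676, 0.2676, 1.3428, 0.7071, -0.7071, 0.0000]
J3: z=[-0.2649, -0.2649, -0.9272] o=[0.9084, 0.5548, -0.1747] → [0.3802, -0.5063, 0.0360, -0.2649, -0.2649, -0.9272]
J4: z=[-0.0028, 0.9617, -0.2740] o=[0.5488, 0.5469, -0.1991] → [0.0405, -0.2410, -0.8464, -0.0028, 0.9617, -0.2740]
J5: z=[0.4945, -0.2368, -0.8363] o=[1.0789, 0.6309, 0.0906] → [0.3419, -0.1141, 0.2345, 0.4945, -0.2368, -0.8363]
V = J·q̇ = [-0.4939, 1.2507, 1.2117, 0.3458, -0.8477, 0.7281]

-0.4939 1.2507 1.2117 0.3458 -0.8477 0.7281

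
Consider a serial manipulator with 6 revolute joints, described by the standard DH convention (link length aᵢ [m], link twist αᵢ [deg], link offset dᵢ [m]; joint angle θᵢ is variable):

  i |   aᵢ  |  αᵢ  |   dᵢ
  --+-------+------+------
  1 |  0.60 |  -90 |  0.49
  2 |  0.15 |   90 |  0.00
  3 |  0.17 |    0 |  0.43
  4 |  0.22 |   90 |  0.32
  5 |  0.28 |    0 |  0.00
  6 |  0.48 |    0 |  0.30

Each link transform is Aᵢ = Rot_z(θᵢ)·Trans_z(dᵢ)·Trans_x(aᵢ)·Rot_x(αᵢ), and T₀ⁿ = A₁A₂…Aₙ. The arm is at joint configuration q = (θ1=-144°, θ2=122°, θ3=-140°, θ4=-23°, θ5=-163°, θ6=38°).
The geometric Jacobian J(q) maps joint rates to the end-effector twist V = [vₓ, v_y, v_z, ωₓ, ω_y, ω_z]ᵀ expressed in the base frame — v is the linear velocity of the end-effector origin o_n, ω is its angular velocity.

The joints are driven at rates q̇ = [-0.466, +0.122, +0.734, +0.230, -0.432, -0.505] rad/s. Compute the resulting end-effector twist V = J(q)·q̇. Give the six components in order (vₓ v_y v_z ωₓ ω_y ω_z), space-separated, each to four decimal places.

-0.3367 -0.1297 -0.2946 -0.9989 0.2310 -1.2092

o_n = [-0.4108, -0.6348, 0.1399]
J₁: ẑ×o_n = [0.6348, -0.4108, 0.0000], ω = ẑ
J2: z=[0.5878, -0.8090, 0.0000] o=[-0.4854, -0.3527, 0.4900] → [0.2832, 0.2058, -0.1054, 0.5878, -0.8090, 0.0000]
J3: z=[-0.6861, -0.4985, -0.5299] o=[-0.4211, -0.3059, 0.3628] → [-0.0631, -0.1584, 0.2307, -0.6861, -0.4985, -0.5299]
J4: z=[-0.6861, -0.4985, -0.5299] o=[-0.8362, -0.4725, 0.2454] → [-0.0334, -0.2978, 0.3234, -0.6861, -0.4985, -0.5299]
J5: z=[0.4368, -0.8647, 0.2479] o=[-1.1837, -0.6455, 0.2542] → [0.0962, 0.2416, 0.6731, 0.4368, -0.8647, 0.2479]
J6: z=[0.4368, -0.8647, 0.2479] o=[-0.9718, -0.5882, 0.0804] → [-0.0399, 0.1131, 0.4648, 0.4368, -0.8647, 0.2479]
V = J·q̇ = [-0.3367, -0.1297, -0.2946, -0.9989, 0.2310, -1.2092]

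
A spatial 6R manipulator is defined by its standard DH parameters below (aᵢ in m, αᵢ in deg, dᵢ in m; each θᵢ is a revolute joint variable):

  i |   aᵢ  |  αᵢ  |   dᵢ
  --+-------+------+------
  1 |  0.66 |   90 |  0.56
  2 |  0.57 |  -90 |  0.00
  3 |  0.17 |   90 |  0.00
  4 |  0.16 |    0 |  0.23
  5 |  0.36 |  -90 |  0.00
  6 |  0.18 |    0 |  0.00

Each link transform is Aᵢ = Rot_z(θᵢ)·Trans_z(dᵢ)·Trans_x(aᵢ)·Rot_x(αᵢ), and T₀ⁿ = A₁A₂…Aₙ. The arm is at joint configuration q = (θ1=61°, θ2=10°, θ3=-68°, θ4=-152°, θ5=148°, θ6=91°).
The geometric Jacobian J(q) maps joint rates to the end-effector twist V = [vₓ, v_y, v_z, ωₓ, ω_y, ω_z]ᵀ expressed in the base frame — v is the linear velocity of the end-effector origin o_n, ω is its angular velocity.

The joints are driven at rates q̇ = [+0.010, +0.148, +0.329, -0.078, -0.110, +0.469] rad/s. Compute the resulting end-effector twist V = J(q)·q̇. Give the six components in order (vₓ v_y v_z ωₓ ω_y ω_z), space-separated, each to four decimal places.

o_n = [0.9756, 0.9856, 0.5775]
J₁: ẑ×o_n = [-0.9856, 0.9756, 0.0000], ω = ẑ
J2: z=[0.8746, -0.4848, 0.0000] o=[0.3200, 0.5772, 0.5600] → [-0.0085, -0.0153, 0.6750, 0.8746, -0.4848, 0.0000]
J3: z=[-0.0842, -0.1519, 0.9848] o=[0.5921, 1.0682, 0.6590] → [0.0938, 0.3708, 0.0652, -0.0842, -0.1519, 0.9848]
J4: z=[-0.1150, -0.9802, -0.1610] o=[0.7604, 1.0466, 0.6700] → [0.0809, -0.0453, 0.2180, -0.1150, -0.9802, -0.1610]
J5: z=[-0.1150, -0.9802, -0.1610] o=[0.6004, 0.8505, 0.5498] → [-0.0053, -0.0572, 0.3522, -0.1150, -0.9802, -0.1610]
J6: z=[-0.0149, -0.1604, 0.9869] o=[0.9580, 0.8088, 0.5485] → [-0.1791, 0.0178, 0.0002, -0.0149, -0.1604, 0.9869]
V = J·q̇ = [-0.0700, 0.1476, 0.0657, 0.1164, -0.0126, 0.8271]

-0.0700 0.1476 0.0657 0.1164 -0.0126 0.8271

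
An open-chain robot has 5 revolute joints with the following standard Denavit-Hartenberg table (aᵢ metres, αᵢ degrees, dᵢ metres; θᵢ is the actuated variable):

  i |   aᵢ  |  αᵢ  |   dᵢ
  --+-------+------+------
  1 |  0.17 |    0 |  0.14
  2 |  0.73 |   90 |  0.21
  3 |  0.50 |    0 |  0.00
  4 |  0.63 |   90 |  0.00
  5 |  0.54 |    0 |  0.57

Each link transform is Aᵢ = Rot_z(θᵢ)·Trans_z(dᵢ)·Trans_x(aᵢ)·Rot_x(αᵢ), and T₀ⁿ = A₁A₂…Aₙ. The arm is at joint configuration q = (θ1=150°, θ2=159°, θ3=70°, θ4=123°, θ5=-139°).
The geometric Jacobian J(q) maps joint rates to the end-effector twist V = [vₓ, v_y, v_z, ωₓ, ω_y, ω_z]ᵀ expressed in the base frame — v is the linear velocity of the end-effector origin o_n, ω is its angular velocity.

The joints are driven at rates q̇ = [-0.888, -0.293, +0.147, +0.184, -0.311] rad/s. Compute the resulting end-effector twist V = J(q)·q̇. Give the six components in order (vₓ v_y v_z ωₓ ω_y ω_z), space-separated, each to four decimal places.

o_n = [0.4780, -0.1242, 1.3252]
J₁: ẑ×o_n = [0.1242, 0.4780, -0.0000], ω = ẑ
J2: z=[0.0000, 0.0000, 1.0000] o=[-0.1472, 0.0850, 0.1400] → [0.2092, 0.6252, -0.0000, 0.0000, 0.0000, 1.0000]
J3: z=[-0.7771, -0.6293, 0.0000] o=[0.3122, -0.4823, 0.3500] → [-0.6137, 0.7579, -0.1740, -0.7771, -0.6293, 0.0000]
J4: z=[-0.7771, -0.6293, 0.0000] o=[0.4198, -0.6152, 0.8198] → [-0.3180, 0.3927, -0.3450, -0.7771, -0.6293, 0.0000]
J5: z=[-0.1416, 0.1748, 0.9744] o=[0.0335, -0.1382, 0.6781] → [0.0995, 0.5247, -0.0797, -0.1416, 0.1748, 0.9744]
V = J·q̇ = [-0.3512, -0.5872, -0.0643, -0.2132, -0.2627, -1.4840]

-0.3512 -0.5872 -0.0643 -0.2132 -0.2627 -1.4840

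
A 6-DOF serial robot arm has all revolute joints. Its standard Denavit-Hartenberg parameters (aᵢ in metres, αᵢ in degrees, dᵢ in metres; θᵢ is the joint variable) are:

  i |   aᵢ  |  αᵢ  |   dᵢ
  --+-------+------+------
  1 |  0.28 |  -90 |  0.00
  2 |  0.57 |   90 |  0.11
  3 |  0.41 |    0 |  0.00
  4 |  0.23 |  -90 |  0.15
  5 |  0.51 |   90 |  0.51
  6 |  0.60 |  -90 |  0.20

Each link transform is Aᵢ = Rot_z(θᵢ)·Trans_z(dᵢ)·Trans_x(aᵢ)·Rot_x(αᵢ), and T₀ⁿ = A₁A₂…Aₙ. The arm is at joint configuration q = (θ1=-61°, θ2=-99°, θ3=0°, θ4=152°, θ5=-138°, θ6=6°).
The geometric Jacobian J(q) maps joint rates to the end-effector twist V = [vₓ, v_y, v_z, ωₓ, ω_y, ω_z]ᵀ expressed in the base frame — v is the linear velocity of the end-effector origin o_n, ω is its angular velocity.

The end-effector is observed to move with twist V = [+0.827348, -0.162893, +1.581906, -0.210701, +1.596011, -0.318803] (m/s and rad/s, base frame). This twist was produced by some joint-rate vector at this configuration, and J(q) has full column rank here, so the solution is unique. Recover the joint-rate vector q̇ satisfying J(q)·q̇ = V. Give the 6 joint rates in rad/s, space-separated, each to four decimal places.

o_n = [-0.9664, 0.2239, 1.2197]
J₁: ẑ×o_n = [-0.2239, -0.9664, 0.0000], ω = ẑ
J2: z=[0.8746, 0.4848, 0.0000] o=[0.1357, -0.2449, 0.0000] → [0.5913, -1.0668, 0.9443, 0.8746, 0.4848, 0.0000]
J3: z=[-0.4788, 0.8639, -0.1564] o=[0.1887, -0.1136, 0.5630] → [0.6201, 0.4951, 0.8362, -0.4788, 0.8639, -0.1564]
J4: z=[-0.4788, 0.8639, -0.1564] o=[0.1576, -0.0575, 0.9679] → [0.2615, 0.2964, 0.8362, -0.4788, 0.8639, -0.1564]
J5: z=[-0.7366, -0.4923, -0.4637] o=[0.1956, 0.0967, 0.7439] → [-0.1752, 0.8893, -0.6658, -0.7366, -0.4923, -0.4637]
J6: z=[0.0363, -0.7134, 0.6998] o=[-0.5244, 0.0999, 0.7845] → [-0.3972, -0.3250, -0.3108, 0.0363, -0.7134, 0.6998]
q̇ = J⁺·V = [0.2720, 0.5250, 0.2310, 0.9650, 0.1070, -0.5060]

0.2720 0.5250 0.2310 0.9650 0.1070 -0.5060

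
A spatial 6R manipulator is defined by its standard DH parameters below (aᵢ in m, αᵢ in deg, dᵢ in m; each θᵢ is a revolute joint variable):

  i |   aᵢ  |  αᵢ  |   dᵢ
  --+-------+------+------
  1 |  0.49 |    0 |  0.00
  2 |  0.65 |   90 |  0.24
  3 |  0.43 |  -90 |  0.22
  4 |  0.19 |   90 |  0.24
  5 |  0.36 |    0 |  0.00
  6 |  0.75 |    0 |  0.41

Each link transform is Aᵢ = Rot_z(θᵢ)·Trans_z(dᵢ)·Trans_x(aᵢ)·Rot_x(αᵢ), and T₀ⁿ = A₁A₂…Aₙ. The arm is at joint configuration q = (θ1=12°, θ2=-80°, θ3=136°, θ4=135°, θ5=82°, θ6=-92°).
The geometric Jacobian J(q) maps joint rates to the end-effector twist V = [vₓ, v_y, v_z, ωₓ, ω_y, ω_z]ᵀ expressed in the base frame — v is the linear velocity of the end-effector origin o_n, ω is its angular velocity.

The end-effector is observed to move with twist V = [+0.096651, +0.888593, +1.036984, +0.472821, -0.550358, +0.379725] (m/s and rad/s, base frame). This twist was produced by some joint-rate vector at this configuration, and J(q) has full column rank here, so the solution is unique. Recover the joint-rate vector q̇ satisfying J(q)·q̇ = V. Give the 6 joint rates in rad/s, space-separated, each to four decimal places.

o_n = [1.3004, 0.1035, -0.0760]
J₁: ẑ×o_n = [-0.1035, 1.3004, 0.0000], ω = ẑ
J2: z=[0.0000, 0.0000, 1.0000] o=[0.4793, 0.1019, 0.0000] → [-0.0017, 0.8211, 0.0000, 0.0000, 0.0000, 1.0000]
J3: z=[-0.9272, -0.3746, 0.0000] o=[0.7228, -0.5008, 0.2400] → [0.1184, -0.2930, -0.3439, -0.9272, -0.3746, 0.0000]
J4: z=[-0.2602, 0.6441, -0.7193] o=[0.4029, -0.2964, 0.5387] → [-0.1082, -0.8056, -0.6821, -0.2602, 0.6441, -0.7193]
J5: z=[0.4651, 0.7365, 0.4912] o=[0.5013, -0.1811, 0.2727] → [-0.3967, 0.5548, -0.4562, 0.4651, 0.7365, 0.4912]
J6: z=[0.4651, 0.7365, 0.4912] o=[0.4509, 0.0381, -0.0083] → [-0.0820, 0.4488, -0.5953, 0.4651, 0.7365, 0.4912]
q̇ = J⁺·V = [0.7340, 0.0190, -0.9860, -0.2090, -0.5700, -0.4960]

0.7340 0.0190 -0.9860 -0.2090 -0.5700 -0.4960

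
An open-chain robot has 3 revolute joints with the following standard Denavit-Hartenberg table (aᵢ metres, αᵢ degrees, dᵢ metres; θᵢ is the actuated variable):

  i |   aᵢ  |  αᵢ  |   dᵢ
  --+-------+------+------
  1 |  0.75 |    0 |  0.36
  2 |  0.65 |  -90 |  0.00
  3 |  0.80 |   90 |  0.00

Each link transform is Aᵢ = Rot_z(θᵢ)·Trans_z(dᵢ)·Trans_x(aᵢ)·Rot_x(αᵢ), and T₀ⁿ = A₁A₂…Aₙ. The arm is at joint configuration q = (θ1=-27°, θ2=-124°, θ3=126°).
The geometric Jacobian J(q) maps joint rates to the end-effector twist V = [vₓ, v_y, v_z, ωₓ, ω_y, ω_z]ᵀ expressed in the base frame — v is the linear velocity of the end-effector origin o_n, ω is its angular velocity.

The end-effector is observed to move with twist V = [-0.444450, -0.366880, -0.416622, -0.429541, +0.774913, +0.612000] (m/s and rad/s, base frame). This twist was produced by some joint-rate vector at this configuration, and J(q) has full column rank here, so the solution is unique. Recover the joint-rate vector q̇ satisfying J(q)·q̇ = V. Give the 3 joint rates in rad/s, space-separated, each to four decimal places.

o_n = [0.5110, -0.4276, -0.2872]
J₁: ẑ×o_n = [0.4276, 0.5110, -0.0000], ω = ẑ
J2: z=[0.0000, 0.0000, 1.0000] o=[0.6683, -0.3405, 0.3600] → [0.0872, -0.1572, 0.0000, 0.0000, 0.0000, 1.0000]
J3: z=[0.4848, -0.8746, 0.0000] o=[0.0998, -0.6556, 0.3600] → [0.5661, 0.3138, 0.4702, 0.4848, -0.8746, 0.0000]
q̇ = J⁺·V = [0.0110, 0.6010, -0.8860]

0.0110 0.6010 -0.8860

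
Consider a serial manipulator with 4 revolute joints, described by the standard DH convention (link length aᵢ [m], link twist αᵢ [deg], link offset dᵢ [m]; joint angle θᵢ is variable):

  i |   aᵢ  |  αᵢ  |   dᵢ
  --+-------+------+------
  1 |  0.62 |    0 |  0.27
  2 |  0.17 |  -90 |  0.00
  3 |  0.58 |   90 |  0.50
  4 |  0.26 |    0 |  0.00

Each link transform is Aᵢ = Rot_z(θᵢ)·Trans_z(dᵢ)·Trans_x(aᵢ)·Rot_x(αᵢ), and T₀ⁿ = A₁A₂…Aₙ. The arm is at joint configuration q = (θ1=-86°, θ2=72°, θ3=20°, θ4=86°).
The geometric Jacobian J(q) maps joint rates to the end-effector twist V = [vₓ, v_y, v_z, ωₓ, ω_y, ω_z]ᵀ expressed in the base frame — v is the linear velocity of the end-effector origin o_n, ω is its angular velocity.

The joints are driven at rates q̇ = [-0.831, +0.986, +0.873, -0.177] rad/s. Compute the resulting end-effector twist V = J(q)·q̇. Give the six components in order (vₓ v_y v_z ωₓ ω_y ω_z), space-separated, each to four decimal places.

-0.7329 0.1323 -0.5064 0.1525 0.8617 -0.0113

o_n = [0.9373, -0.0588, 0.0654]
J₁: ẑ×o_n = [0.0588, 0.9373, -0.0000], ω = ẑ
J2: z=[0.0000, 0.0000, 1.0000] o=[0.0432, -0.6185, 0.2700] → [-0.5597, 0.8940, 0.0000, 0.0000, 0.0000, 1.0000]
J3: z=[0.2419, 0.9703, 0.0000] o=[0.2082, -0.6596, 0.2700] → [-0.1985, 0.0495, -0.5621, 0.2419, 0.9703, 0.0000]
J4: z=[0.3319, -0.0827, 0.9397] o=[0.8580, -0.3063, 0.0716] → [-0.2321, 0.0766, 0.0887, 0.3319, -0.0827, 0.9397]
V = J·q̇ = [-0.7329, 0.1323, -0.5064, 0.1525, 0.8617, -0.0113]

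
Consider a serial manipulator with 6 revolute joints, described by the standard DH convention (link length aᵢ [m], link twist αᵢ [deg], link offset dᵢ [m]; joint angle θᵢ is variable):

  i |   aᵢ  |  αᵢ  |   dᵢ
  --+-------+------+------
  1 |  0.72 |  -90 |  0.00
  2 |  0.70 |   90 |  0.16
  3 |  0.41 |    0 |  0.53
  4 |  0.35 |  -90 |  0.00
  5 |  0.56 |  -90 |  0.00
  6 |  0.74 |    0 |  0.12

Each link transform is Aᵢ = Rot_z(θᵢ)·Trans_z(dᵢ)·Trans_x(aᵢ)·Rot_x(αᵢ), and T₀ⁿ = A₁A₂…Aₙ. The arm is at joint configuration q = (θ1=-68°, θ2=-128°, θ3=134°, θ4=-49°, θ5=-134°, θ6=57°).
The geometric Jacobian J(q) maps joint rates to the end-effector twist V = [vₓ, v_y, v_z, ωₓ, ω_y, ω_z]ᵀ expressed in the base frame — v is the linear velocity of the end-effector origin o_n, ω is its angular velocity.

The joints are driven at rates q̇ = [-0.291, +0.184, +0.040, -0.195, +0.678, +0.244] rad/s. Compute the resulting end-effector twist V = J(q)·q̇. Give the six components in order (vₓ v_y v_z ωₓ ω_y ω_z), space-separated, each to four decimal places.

o_n = [-0.1928, 0.9284, -0.0057]
J₁: ẑ×o_n = [-0.9284, -0.1928, 0.0000], ω = ẑ
J2: z=[0.9272, 0.3746, 0.0000] o=[0.2697, -0.6676, 0.0000] → [-0.0021, 0.0053, 1.6530, 0.9272, 0.3746, 0.0000]
J3: z=[-0.2952, 0.7306, -0.6157] o=[0.2566, -0.2081, 0.5516] → [0.2925, 0.1121, -0.0071, -0.2952, 0.7306, -0.6157]
J4: z=[-0.2952, 0.7306, -0.6157] o=[0.4393, 0.1271, 0.0009] → [0.4885, 0.3872, 0.2253, -0.2952, 0.7306, -0.6157]
J5: z=[0.3106, -0.5360, -0.7850] o=[0.7556, 0.2751, 0.0249] → [0.5293, 0.7539, -0.3054, 0.3106, -0.5360, -0.7850]
J6: z=[0.4449, 0.8118, -0.3783] o=[0.2852, 0.4049, -0.2498] → [0.3962, 0.0722, 0.6208, 0.4449, 0.8118, -0.3783]
V = J·q̇ = [0.6417, 0.5148, 0.2044, 0.5355, -0.2097, -0.8201]

0.6417 0.5148 0.2044 0.5355 -0.2097 -0.8201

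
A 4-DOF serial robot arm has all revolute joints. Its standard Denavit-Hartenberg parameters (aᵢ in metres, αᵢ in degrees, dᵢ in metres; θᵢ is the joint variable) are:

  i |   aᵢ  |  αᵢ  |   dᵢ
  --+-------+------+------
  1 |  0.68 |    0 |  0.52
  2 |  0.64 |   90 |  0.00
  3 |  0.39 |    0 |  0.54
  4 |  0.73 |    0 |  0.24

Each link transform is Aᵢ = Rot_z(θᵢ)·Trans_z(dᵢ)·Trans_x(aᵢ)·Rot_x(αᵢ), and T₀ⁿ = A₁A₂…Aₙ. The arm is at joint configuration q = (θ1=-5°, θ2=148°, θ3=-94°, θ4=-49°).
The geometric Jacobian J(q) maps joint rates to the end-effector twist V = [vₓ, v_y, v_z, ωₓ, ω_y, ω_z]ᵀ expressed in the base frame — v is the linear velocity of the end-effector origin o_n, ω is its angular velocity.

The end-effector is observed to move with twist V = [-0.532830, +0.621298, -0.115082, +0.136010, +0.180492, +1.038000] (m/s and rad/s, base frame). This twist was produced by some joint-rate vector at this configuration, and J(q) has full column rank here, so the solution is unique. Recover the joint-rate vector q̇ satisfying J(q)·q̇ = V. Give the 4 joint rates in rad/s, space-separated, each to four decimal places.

0.3580 0.6800 -0.6130 0.8390

o_n = [1.1230, 0.5816, -0.3084]
J₁: ẑ×o_n = [-0.5816, 1.1230, 0.0000], ω = ẑ
J2: z=[0.0000, 0.0000, 1.0000] o=[0.6774, -0.0593, 0.5200] → [-0.6409, 0.4456, 0.0000, 0.0000, 0.0000, 1.0000]
J3: z=[0.6018, 0.7986, 0.0000] o=[0.1663, 0.3259, 0.5200] → [-0.6616, 0.4985, -0.6102, 0.6018, 0.7986, 0.0000]
J4: z=[0.6018, 0.7986, 0.0000] o=[0.5130, 0.7408, 0.1310] → [-0.3509, 0.2644, -0.5830, 0.6018, 0.7986, 0.0000]
q̇ = J⁺·V = [0.3580, 0.6800, -0.6130, 0.8390]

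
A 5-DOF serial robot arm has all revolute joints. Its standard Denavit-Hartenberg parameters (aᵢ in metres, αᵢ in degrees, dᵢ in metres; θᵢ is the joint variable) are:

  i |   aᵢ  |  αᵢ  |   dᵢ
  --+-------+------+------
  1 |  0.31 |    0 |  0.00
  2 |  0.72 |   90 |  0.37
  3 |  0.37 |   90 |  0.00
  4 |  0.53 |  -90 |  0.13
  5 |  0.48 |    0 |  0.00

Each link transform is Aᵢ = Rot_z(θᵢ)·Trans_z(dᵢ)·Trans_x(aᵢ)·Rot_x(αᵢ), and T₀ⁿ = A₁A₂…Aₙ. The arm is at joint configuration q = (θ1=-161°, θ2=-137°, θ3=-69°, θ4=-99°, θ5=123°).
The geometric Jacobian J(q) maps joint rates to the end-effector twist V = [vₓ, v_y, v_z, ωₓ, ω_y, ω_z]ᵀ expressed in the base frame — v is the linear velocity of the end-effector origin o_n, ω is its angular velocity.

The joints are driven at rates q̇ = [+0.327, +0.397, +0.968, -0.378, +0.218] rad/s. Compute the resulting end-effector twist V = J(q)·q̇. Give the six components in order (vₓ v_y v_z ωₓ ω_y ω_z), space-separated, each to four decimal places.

-0.6094 0.1615 0.4205 1.0265 -0.0587 0.6584

o_n = [-0.0147, 0.9878, 0.1615]
J₁: ẑ×o_n = [-0.9878, -0.0147, 0.0000], ω = ẑ
J2: z=[0.0000, 0.0000, 1.0000] o=[-0.2931, -0.1009, 0.0000] → [-1.0887, 0.2784, 0.0000, 0.0000, 0.0000, 1.0000]
J3: z=[0.8829, -0.4695, 0.0000] o=[0.0449, 0.5348, 0.3700] → [0.0979, 0.1841, 0.3720, 0.8829, -0.4695, 0.0000]
J4: z=[-0.4383, -0.8243, -0.3584] o=[0.1072, 0.6519, 0.0246] → [0.0075, 0.1037, -0.2476, -0.4383, -0.8243, -0.3584]
J5: z=[0.0280, 0.3860, -0.9221] o=[-0.4260, 0.7642, 0.0554] → [0.2471, -0.3822, -0.1525, 0.0280, 0.3860, -0.9221]
V = J·q̇ = [-0.6094, 0.1615, 0.4205, 1.0265, -0.0587, 0.6584]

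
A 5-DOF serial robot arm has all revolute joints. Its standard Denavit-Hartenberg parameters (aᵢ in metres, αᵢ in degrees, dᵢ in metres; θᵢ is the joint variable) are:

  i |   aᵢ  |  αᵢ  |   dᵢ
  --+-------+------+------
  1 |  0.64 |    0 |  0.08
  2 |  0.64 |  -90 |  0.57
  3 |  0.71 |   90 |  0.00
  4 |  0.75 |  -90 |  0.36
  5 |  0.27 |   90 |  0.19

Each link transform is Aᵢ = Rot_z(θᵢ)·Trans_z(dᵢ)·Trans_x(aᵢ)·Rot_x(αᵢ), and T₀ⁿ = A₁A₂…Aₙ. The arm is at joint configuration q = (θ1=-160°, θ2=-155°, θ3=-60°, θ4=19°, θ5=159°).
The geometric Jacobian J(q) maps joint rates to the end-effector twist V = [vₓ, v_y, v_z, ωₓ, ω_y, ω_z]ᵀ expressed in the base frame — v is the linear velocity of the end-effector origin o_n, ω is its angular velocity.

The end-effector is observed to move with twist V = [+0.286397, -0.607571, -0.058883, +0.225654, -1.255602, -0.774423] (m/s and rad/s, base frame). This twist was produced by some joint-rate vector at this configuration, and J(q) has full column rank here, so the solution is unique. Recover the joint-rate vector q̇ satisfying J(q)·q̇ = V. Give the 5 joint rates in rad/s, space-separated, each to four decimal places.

-0.4860 -0.8510 -0.6900 0.9120 -0.3780

o_n = [-0.1561, 0.7097, 1.7507]
J₁: ẑ×o_n = [-0.7097, -0.1561, 0.0000], ω = ẑ
J2: z=[0.0000, 0.0000, 1.0000] o=[-0.6014, -0.2189, 0.0800] → [-0.9286, 0.4453, 0.0000, 0.0000, 0.0000, 1.0000]
J3: z=[-0.7071, 0.7071, 0.0000] o=[-0.1489, 0.2337, 0.6500] → [0.7783, 0.7783, -0.3315, -0.7071, 0.7071, 0.0000]
J4: z=[-0.6124, -0.6124, 0.5000] o=[0.1022, 0.4847, 1.2649] → [-0.4100, 0.1683, -0.2960, -0.6124, -0.6124, 0.5000]
J5: z=[-0.7837, 0.5535, -0.2820] o=[-0.0402, 0.6876, 2.0590] → [-0.1644, -0.2090, 0.0468, -0.7837, 0.5535, -0.2820]
q̇ = J⁺·V = [-0.4860, -0.8510, -0.6900, 0.9120, -0.3780]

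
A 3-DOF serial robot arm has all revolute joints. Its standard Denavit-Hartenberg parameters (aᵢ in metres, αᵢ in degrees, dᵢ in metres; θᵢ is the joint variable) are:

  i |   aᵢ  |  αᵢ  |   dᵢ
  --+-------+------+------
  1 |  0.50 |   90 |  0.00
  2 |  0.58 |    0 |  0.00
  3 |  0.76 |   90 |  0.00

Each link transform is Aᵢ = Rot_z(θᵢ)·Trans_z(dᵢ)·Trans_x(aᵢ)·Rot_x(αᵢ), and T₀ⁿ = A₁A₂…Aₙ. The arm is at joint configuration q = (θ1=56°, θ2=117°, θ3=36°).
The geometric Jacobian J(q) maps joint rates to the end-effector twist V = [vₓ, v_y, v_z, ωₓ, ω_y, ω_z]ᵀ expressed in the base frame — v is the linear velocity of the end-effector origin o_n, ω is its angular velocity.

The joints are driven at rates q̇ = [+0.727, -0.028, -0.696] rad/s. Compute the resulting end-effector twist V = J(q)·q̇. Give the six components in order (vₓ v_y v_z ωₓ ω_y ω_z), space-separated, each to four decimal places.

o_n = [-0.2463, -0.3652, 0.8618]
J₁: ẑ×o_n = [0.3652, -0.2463, 0.0000], ω = ẑ
J2: z=[0.8290, -0.5592, 0.0000] o=[0.2796, 0.4145, 0.0000] → [-0.4819, -0.7145, -0.9405, 0.8290, -0.5592, 0.0000]
J3: z=[0.8290, -0.5592, 0.0000] o=[0.1324, 0.1962, 0.5168] → [-0.1929, -0.2860, -0.6772, 0.8290, -0.5592, 0.0000]
V = J·q̇ = [0.4133, 0.0400, 0.4976, -0.6002, 0.4049, 0.7270]

0.4133 0.0400 0.4976 -0.6002 0.4049 0.7270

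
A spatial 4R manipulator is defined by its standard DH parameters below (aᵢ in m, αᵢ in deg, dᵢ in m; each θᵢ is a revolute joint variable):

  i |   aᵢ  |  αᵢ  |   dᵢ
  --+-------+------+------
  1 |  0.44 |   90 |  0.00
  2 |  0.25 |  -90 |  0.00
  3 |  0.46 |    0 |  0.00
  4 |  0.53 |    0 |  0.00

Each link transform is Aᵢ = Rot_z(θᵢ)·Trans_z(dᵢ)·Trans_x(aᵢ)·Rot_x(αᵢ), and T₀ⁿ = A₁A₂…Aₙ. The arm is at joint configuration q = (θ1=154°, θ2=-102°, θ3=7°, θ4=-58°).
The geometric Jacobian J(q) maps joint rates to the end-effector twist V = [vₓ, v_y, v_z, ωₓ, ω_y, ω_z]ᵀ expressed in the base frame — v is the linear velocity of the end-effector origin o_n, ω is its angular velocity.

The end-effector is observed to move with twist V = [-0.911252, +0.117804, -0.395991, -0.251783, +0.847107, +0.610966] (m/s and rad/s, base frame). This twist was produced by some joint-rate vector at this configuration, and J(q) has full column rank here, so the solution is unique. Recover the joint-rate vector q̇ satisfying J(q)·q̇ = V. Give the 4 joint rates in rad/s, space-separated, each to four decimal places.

o_n = [-0.0451, 0.4179, -1.0174]
J₁: ẑ×o_n = [-0.4179, -0.0451, 0.0000], ω = ẑ
J2: z=[0.4384, 0.8988, 0.0000] o=[-0.3955, 0.1929, 0.0000] → [-0.9144, 0.4460, -0.2163, 0.4384, 0.8988, 0.0000]
J3: z=[-0.8792, 0.4288, -0.2079] o=[-0.3488, 0.1701, -0.2445] → [-0.2799, -0.7426, -0.3481, -0.8792, 0.4288, -0.2079]
J4: z=[-0.8792, 0.4288, -0.2079] o=[-0.2880, 0.0781, -0.6911] → [-0.0692, -0.3373, -0.4029, -0.8792, 0.4288, -0.2079]
q̇ = J⁺·V = [0.7380, 0.6510, -0.1650, 0.7760]

0.7380 0.6510 -0.1650 0.7760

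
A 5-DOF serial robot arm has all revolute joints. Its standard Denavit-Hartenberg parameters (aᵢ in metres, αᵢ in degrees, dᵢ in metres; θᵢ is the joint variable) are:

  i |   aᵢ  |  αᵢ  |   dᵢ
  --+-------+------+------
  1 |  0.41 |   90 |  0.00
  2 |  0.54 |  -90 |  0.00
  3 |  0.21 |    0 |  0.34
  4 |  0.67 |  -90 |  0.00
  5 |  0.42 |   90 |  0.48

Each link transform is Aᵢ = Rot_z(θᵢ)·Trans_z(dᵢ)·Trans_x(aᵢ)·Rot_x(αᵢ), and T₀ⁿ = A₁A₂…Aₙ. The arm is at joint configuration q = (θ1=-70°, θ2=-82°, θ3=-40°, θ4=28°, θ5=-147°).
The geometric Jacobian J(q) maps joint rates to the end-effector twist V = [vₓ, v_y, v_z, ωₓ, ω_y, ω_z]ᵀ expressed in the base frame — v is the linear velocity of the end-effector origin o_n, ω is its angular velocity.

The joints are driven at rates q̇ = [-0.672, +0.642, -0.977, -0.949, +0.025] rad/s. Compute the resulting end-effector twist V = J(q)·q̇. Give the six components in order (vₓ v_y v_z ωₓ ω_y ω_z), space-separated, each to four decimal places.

o_n = [0.6380, -0.9681, -1.0215]
J₁: ẑ×o_n = [0.9681, 0.6380, -0.0000], ω = ẑ
J2: z=[-0.9397, -0.3420, 0.0000] o=[0.1402, -0.3853, 0.0000] → [0.3494, -0.9599, 0.7179, -0.9397, -0.3420, 0.0000]
J3: z=[0.3387, -0.9305, 0.1392] o=[0.1659, -0.4559, -0.5347] → [0.5242, 0.2306, 0.2658, 0.3387, -0.9305, 0.1392]
J4: z=[0.3387, -0.9305, 0.1392] o=[0.1619, -0.8395, -0.6467] → [0.3666, 0.1932, 0.3995, 0.3387, -0.9305, 0.1392]
J5: z=[0.9291, 0.3074, -0.2059] o=[0.0622, -0.9728, -1.2957] → [0.0853, -0.3733, -0.1725, 0.9291, 0.3074, -0.2059]
V = J·q̇ = [-1.2842, -1.4630, -0.1823, -1.2324, 1.5803, -0.9452]

-1.2842 -1.4630 -0.1823 -1.2324 1.5803 -0.9452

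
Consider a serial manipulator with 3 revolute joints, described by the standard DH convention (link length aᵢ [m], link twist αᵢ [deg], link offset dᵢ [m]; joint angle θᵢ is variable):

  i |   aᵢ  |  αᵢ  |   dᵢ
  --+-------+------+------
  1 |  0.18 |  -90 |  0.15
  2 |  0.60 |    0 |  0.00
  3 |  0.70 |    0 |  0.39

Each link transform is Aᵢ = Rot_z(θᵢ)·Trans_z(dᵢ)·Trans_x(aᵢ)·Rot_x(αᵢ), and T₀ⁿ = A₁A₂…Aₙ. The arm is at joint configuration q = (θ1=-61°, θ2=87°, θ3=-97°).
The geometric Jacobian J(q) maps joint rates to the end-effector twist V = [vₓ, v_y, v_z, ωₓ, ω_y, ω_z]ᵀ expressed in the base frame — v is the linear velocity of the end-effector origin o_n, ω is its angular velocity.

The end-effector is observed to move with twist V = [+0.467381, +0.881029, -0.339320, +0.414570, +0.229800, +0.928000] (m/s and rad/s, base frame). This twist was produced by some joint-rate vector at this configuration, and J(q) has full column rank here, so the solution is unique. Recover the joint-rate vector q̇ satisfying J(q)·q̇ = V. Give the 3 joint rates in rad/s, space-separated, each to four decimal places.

o_n = [0.7778, -0.5988, -0.3276]
J₁: ẑ×o_n = [0.5988, 0.7778, -0.0000], ω = ẑ
J2: z=[0.8746, 0.4848, 0.0000] o=[0.0873, -0.1574, 0.1500] → [-0.2316, 0.4177, -0.7208, 0.8746, 0.4848, 0.0000]
J3: z=[0.8746, 0.4848, 0.0000] o=[0.1025, -0.1849, -0.4492] → [0.0589, -0.1063, -0.6894, 0.8746, 0.4848, 0.0000]
q̇ = J⁺·V = [0.9280, 0.4000, 0.0740]

0.9280 0.4000 0.0740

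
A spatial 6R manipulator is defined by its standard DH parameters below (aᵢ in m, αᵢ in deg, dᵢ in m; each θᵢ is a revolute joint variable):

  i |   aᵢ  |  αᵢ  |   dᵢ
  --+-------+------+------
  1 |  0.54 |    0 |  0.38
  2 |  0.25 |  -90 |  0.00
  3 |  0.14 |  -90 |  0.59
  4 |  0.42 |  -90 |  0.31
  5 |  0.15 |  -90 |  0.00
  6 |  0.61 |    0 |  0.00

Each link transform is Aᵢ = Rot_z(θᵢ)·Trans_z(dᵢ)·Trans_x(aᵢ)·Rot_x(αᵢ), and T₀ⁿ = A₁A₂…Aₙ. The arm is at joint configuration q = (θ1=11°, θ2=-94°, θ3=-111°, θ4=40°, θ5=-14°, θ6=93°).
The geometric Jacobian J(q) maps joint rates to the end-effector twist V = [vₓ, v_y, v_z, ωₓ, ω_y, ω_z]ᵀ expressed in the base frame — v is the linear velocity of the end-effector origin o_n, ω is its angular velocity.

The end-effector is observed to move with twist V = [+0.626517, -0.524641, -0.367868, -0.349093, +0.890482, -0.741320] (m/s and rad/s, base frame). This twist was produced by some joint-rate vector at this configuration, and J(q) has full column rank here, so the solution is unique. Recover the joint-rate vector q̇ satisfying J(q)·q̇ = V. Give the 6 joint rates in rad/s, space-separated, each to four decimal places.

o_n = [1.2657, -0.0372, 1.3799]
J₁: ẑ×o_n = [0.0372, 1.2657, -0.0000], ω = ẑ
J2: z=[0.0000, 0.0000, 1.0000] o=[0.5301, 0.1030, 0.3800] → [0.1402, 0.7356, -0.0000, 0.0000, 0.0000, 1.0000]
J3: z=[0.9925, 0.1219, 0.0000] o=[0.5605, -0.1451, 0.3800] → [0.1219, -0.9924, 0.0212, 0.9925, 0.1219, 0.0000]
J4: z=[0.1138, -0.9266, 0.3584] o=[1.1400, -0.0234, 0.5107] → [-0.8005, -0.0539, 0.1149, 0.1138, -0.9266, 0.3584]
J5: z=[-0.7323, -0.3220, -0.6001] o=[0.8933, -0.2291, 0.9222] → [-0.0322, 0.1117, -0.0206, -0.7323, -0.3220, -0.6001]
J6: z=[-0.2728, 0.9461, -0.1747] o=[0.7997, -0.2345, 1.0393] → [0.3567, 0.0115, -0.4947, -0.2728, 0.9461, -0.1747]
q̇ = J⁺·V = [-0.4760, 0.2970, 0.2280, -0.4580, 0.4810, 0.6270]

-0.4760 0.2970 0.2280 -0.4580 0.4810 0.6270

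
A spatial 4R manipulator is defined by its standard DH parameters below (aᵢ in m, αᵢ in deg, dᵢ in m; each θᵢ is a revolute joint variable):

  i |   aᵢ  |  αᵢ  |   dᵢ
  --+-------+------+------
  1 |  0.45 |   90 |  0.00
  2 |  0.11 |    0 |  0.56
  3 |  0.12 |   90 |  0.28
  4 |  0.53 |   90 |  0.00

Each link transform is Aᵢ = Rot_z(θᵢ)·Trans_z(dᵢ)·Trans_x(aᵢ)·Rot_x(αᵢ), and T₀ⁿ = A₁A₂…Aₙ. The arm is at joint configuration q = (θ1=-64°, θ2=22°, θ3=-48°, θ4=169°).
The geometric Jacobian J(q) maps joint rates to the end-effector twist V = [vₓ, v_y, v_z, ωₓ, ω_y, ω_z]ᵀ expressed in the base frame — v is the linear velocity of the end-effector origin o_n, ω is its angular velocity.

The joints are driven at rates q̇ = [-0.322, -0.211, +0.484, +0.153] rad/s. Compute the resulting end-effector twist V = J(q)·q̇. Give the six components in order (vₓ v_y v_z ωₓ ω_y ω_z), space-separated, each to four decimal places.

-0.1402 0.3279 -0.1129 -0.2748 -0.0594 -0.4595

o_n = [-0.7616, -0.5853, 0.2167]
J₁: ẑ×o_n = [0.5853, -0.7616, 0.0000], ω = ẑ
J2: z=[-0.8988, -0.4384, 0.0000] o=[0.1973, -0.4045, 0.0000] → [-0.0950, 0.1947, -0.2578, -0.8988, -0.4384, 0.0000]
J3: z=[-0.8988, -0.4384, 0.0000] o=[-0.2613, -0.7416, 0.0412] → [-0.0769, 0.1577, -0.3598, -0.8988, -0.4384, 0.0000]
J4: z=[-0.1922, 0.3940, -0.8988] o=[-0.4657, -0.9613, -0.0114] → [0.4278, 0.3098, 0.0443, -0.1922, 0.3940, -0.8988]
V = J·q̇ = [-0.1402, 0.3279, -0.1129, -0.2748, -0.0594, -0.4595]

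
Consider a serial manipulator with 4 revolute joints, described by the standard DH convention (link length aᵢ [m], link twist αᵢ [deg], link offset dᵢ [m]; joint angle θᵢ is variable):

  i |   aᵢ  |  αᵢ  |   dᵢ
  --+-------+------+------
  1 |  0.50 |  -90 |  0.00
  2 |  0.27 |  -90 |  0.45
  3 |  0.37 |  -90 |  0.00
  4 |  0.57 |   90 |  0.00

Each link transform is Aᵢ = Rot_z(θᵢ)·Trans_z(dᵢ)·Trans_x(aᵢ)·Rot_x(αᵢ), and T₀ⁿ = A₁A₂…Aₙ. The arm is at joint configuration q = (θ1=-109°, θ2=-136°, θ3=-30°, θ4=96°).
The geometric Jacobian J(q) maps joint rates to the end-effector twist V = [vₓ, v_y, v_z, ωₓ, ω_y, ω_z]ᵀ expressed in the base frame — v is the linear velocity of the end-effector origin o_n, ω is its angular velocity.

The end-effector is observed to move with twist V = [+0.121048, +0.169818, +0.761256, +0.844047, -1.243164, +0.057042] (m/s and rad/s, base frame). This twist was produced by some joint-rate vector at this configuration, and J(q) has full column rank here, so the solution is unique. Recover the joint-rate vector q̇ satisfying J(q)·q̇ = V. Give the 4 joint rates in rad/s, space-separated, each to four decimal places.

o_n = [0.6638, 0.0690, -0.0335]
J₁: ẑ×o_n = [-0.0690, 0.6638, 0.0000], ω = ẑ
J2: z=[0.9455, -0.3256, 0.0000] o=[-0.1628, -0.4728, 0.0000] → [0.0109, 0.0317, 0.7814, 0.9455, -0.3256, 0.0000]
J3: z=[-0.2262, -0.6568, 0.7193] o=[0.3259, -0.4356, 0.1876] → [-0.2178, 0.1931, 0.1078, -0.2262, -0.6568, 0.7193]
J4: z=[-0.7017, 0.6220, 0.3473] o=[0.5759, -0.2779, 0.4101] → [-0.3964, -0.2808, -0.2982, -0.7017, 0.6220, 0.3473]
q̇ = J⁺·V = [-0.3480, 0.5680, 0.9170, -0.7330]

-0.3480 0.5680 0.9170 -0.7330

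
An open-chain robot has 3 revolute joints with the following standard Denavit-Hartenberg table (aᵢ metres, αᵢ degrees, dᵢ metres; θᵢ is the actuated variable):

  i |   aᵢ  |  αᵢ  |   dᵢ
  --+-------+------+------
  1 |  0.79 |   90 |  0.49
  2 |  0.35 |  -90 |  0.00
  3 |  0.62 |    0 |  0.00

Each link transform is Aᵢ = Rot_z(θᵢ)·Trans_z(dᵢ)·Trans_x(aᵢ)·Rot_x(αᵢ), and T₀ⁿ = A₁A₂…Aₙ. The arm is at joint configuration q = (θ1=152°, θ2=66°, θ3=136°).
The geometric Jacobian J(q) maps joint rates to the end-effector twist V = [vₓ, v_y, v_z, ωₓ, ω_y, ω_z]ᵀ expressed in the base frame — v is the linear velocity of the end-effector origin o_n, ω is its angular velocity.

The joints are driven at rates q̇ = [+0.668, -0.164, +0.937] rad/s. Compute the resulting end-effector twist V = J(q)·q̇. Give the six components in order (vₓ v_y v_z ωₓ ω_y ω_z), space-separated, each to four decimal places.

o_n = [-0.8653, -0.0277, 0.4023]
J₁: ẑ×o_n = [0.0277, -0.8653, 0.0000], ω = ẑ
J2: z=[0.4695, 0.8829, 0.0000] o=[-0.6975, 0.3709, 0.4900] → [-0.0774, 0.0412, -0.0390, 0.4695, 0.8829, 0.0000]
J3: z=[0.8066, -0.4289, 0.4067] o=[-0.8232, 0.4377, 0.8097] → [0.3641, 0.3115, -0.3935, 0.8066, -0.4289, 0.4067]
V = J·q̇ = [0.3723, -0.2928, -0.3623, 0.6788, -0.5467, 1.0491]

0.3723 -0.2928 -0.3623 0.6788 -0.5467 1.0491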